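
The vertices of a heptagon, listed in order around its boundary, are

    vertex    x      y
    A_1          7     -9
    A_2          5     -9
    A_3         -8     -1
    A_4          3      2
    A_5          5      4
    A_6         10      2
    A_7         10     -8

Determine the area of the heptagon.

135

Apply the surveyor's formula: 2A = Σ (x_i·y_{i+1} − x_{i+1}·y_i), indices taken mod 7.
Cross-terms: -18, -77, -13, 2, -30, -100, -34  ⇒  Σ = -270
Area = |Σ|/2 = 135.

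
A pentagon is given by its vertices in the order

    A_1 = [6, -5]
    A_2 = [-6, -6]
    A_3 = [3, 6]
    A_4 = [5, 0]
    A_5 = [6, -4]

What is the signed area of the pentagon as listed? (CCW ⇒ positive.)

A_1→A_2: (6)(-6) − (-6)(-5) = -66
A_2→A_3: (-6)(6) − (3)(-6) = -18
A_3→A_4: (3)(0) − (5)(6) = -30
A_4→A_5: (5)(-4) − (6)(0) = -20
A_5→A_1: (6)(-5) − (6)(-4) = -6
Σ = -140
Signed area = Σ/2 = -70 (negative ⇒ clockwise traversal).

-70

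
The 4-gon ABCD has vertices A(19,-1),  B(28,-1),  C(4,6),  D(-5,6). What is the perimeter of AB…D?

|AB| = √((9)² + (0)²) = √81 = 9
|BC| = √((-24)² + (7)²) = √625 = 25
|CD| = √((-9)² + (0)²) = √81 = 9
|DA| = √((24)² + (-7)²) = √625 = 25
Perimeter = 9 + 25 + 9 + 25 = 68.

68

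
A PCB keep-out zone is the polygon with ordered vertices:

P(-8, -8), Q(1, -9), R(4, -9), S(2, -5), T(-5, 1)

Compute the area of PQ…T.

65

Apply the surveyor's formula: 2A = Σ (x_i·y_{i+1} − x_{i+1}·y_i), indices taken mod 5.
Σ = (80) + (27) + (-2) + (-23) + (48) = 130
Area = |Σ|/2 = 65.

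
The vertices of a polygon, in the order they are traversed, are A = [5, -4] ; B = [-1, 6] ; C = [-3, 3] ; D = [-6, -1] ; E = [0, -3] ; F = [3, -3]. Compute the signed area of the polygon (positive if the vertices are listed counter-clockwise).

Apply Gauss's area formula: 2A = Σ (x_i·y_{i+1} − x_{i+1}·y_i), indices taken mod 6.
Σ = (26) + (15) + (21) + (18) + (9) + (3) = 92
Signed area = Σ/2 = 46 (positive ⇒ counter-clockwise traversal).

46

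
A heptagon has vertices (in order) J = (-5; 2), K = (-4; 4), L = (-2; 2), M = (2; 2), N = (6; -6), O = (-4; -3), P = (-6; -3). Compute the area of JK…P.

Apply the surveyor's formula: 2A = Σ (x_i·y_{i+1} − x_{i+1}·y_i), indices taken mod 7.
J→K: (-5)(4) − (-4)(2) = -12
K→L: (-4)(2) − (-2)(4) = 0
L→M: (-2)(2) − (2)(2) = -8
M→N: (2)(-6) − (6)(2) = -24
N→O: (6)(-3) − (-4)(-6) = -42
O→P: (-4)(-3) − (-6)(-3) = -6
P→J: (-6)(2) − (-5)(-3) = -27
Σ = -119
Area = |Σ|/2 = 59.5.

59.5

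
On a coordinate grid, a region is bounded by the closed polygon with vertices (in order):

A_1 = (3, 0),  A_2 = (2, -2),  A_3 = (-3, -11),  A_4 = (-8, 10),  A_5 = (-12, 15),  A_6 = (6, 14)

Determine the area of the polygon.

226

Apply the surveyor's formula: 2A = Σ (x_i·y_{i+1} − x_{i+1}·y_i), indices taken mod 6.
Cross-terms: -6, -28, -118, 0, -258, -42  ⇒  Σ = -452
Area = |Σ|/2 = 226.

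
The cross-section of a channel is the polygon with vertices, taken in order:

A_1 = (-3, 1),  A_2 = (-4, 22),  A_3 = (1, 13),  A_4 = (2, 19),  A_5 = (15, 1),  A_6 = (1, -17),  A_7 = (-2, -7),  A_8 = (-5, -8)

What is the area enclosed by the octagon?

Σ = (-62) + (-74) + (-7) + (-283) + (-256) + (-41) + (-19) + (-29) = -771
Area = |Σ|/2 = 385.5.

385.5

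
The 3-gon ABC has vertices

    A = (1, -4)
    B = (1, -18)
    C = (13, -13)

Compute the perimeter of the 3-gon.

42

|AB| = √((0)² + (-14)²) = √196 = 14
|BC| = √((12)² + (5)²) = √169 = 13
|CA| = √((-12)² + (9)²) = √225 = 15
Perimeter = 14 + 13 + 15 = 42.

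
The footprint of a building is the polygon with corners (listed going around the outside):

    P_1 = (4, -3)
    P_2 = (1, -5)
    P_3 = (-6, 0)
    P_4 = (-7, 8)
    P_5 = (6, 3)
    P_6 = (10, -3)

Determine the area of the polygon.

115

Σ = (-17) + (-30) + (-48) + (-69) + (-48) + (-18) = -230
Area = |Σ|/2 = 115.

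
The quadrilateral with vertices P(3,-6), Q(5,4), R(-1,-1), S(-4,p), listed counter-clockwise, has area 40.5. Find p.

-5

Write out the shoelace sum; only the two edges meeting at S involve p:
2·Area = [((-1)·p − (-4)·(-1)) + ((-4)·(-6) − 3·p)] + 41
       = -4·p + 61 = 81
⇒ p = -5.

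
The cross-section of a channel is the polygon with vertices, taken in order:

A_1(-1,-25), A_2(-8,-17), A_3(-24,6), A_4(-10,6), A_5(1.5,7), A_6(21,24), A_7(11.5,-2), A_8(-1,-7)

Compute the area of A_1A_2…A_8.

647.75

Apply the surveyor's formula: 2A = Σ (x_i·y_{i+1} − x_{i+1}·y_i), indices taken mod 8.
Cross-terms: -183, -456, -84, -79, -111, -318, -82.5, 18  ⇒  Σ = -1295.5
Area = |Σ|/2 = 647.75.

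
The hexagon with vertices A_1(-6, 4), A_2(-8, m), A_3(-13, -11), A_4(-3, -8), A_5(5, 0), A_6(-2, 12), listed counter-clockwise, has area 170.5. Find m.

The doubled signed area Σ (x_i y_{i+1} − x_{i+1} y_i) is linear in m.
With m=0 it equals 355; the coefficient of m is 7 (from the two edges through A_2).
So 7·m + 355 = 2·170.5 = 341 ⇒ m = -2.

-2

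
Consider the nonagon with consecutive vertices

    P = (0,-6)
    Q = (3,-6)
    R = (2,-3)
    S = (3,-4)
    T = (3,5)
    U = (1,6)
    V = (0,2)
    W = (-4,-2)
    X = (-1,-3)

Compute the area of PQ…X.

44

Apply the surveyor's formula: 2A = Σ (x_i·y_{i+1} − x_{i+1}·y_i), indices taken mod 9.
P→Q: (0)(-6) − (3)(-6) = 18
Q→R: (3)(-3) − (2)(-6) = 3
R→S: (2)(-4) − (3)(-3) = 1
S→T: (3)(5) − (3)(-4) = 27
T→U: (3)(6) − (1)(5) = 13
U→V: (1)(2) − (0)(6) = 2
V→W: (0)(-2) − (-4)(2) = 8
W→X: (-4)(-3) − (-1)(-2) = 10
X→P: (-1)(-6) − (0)(-3) = 6
Σ = 88
Area = |Σ|/2 = 44.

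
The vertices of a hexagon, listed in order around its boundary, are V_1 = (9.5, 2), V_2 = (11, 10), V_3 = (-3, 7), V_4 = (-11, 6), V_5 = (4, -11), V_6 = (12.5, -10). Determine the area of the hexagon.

276.75

Σ = (73) + (107) + (59) + (97) + (97.5) + (120) = 553.5
Area = |Σ|/2 = 276.75.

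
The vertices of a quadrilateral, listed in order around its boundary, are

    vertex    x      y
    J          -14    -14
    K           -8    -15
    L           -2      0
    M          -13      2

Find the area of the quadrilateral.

Apply the surveyor's formula: 2A = Σ (x_i·y_{i+1} − x_{i+1}·y_i), indices taken mod 4.
Σ = (98) + (-30) + (-4) + (210) = 274
Area = |Σ|/2 = 137.

137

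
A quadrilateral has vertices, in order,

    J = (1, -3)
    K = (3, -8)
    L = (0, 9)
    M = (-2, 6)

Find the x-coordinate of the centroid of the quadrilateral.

49/138

Apply the shoelace (surveyor's) formula. First the cross-terms c_i = x_i·y_{i+1} − x_{i+1}·y_i:
  1, 27, 18, 0  ⇒  2A = 46, A = 23.
Then Σ (x_i + x_{i+1})·c_i = 49, so x̄ = 49 / (6·23) = 49/138.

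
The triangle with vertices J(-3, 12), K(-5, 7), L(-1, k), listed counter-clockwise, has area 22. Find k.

Write out the shoelace sum; only the two edges meeting at L involve k:
2·Area = [((-5)·k − (-1)·7) + ((-1)·12 − (-3)·k)] + 39
       = -2·k + 34 = 44
⇒ k = -5.

-5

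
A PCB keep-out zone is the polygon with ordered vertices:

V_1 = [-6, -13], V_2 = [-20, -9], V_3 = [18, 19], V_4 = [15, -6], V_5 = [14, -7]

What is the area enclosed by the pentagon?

531

Σ = (-206) + (-218) + (-393) + (-21) + (-224) = -1062
Area = |Σ|/2 = 531.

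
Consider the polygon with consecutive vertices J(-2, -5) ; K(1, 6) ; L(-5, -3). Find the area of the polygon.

Apply the shoelace formula: 2A = Σ (x_i·y_{i+1} − x_{i+1}·y_i), indices taken mod 3.
Cross-terms: -7, 27, 19  ⇒  Σ = 39
Area = |Σ|/2 = 19.5.

19.5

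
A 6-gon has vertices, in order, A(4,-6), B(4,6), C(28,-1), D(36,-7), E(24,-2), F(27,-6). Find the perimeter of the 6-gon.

88

|AB| = √((0)² + (12)²) = √144 = 12
|BC| = √((24)² + (-7)²) = √625 = 25
|CD| = √((8)² + (-6)²) = √100 = 10
|DE| = √((-12)² + (5)²) = √169 = 13
|EF| = √((3)² + (-4)²) = √25 = 5
|FA| = √((-23)² + (0)²) = √529 = 23
Perimeter = 12 + 25 + 10 + 13 + 5 + 23 = 88.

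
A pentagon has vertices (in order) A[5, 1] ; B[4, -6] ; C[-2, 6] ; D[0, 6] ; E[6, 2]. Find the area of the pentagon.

37

Cross-terms: -34, 12, -12, -36, -4  ⇒  Σ = -74
Area = |Σ|/2 = 37.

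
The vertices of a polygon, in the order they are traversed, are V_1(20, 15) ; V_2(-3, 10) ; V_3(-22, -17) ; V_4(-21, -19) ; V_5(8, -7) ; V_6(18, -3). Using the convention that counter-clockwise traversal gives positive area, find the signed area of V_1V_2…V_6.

Apply Gauss's area formula: 2A = Σ (x_i·y_{i+1} − x_{i+1}·y_i), indices taken mod 6.
Cross-terms: 245, 271, 61, 299, 102, 330  ⇒  Σ = 1308
Signed area = Σ/2 = 654 (positive ⇒ counter-clockwise traversal).

654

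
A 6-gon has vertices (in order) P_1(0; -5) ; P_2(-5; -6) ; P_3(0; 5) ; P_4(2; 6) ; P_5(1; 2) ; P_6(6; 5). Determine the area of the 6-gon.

49.5

Apply the surveyor's formula: 2A = Σ (x_i·y_{i+1} − x_{i+1}·y_i), indices taken mod 6.
Σ = (-25) + (-25) + (-10) + (-2) + (-7) + (-30) = -99
Area = |Σ|/2 = 49.5.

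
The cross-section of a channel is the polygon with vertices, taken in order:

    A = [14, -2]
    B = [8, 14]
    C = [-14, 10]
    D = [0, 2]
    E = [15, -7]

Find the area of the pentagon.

Apply the surveyor's formula: 2A = Σ (x_i·y_{i+1} − x_{i+1}·y_i), indices taken mod 5.
Σ = (212) + (276) + (-28) + (-30) + (68) = 498
Area = |Σ|/2 = 249.

249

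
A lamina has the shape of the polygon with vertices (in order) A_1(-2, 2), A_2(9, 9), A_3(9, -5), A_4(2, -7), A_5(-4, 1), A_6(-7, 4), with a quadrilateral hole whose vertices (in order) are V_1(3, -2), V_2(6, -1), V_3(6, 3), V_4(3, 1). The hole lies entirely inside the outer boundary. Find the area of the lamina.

117.5

Outer boundary:
Apply the shoelace (surveyor's) formula: 2A = Σ (x_i·y_{i+1} − x_{i+1}·y_i), indices taken mod 6.
Σ = (-36) + (-126) + (-53) + (-26) + (-9) + (-6) = -256
Area = |Σ|/2 = 128.
Hole:
Apply the shoelace (surveyor's) formula: 2A = Σ (x_i·y_{i+1} − x_{i+1}·y_i), indices taken mod 4.
V_1→V_2: (3)(-1) − (6)(-2) = 9
V_2→V_3: (6)(3) − (6)(-1) = 24
V_3→V_4: (6)(1) − (3)(3) = -3
V_4→V_1: (3)(-2) − (3)(1) = -9
Σ = 21
Area = |Σ|/2 = 10.5.
Net area = 128 − 10.5 = 117.5.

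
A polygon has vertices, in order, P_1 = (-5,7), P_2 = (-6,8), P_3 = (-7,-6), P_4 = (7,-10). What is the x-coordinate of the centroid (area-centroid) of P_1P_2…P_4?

Apply the shoelace formula. First the cross-terms c_i = x_i·y_{i+1} − x_{i+1}·y_i:
  2, 92, 112, -1  ⇒  2A = 205, A = 102.5.
Then Σ (x_i + x_{i+1})·c_i = -1220, so x̄ = -1220 / (6·102.5) = -244/123.

-244/123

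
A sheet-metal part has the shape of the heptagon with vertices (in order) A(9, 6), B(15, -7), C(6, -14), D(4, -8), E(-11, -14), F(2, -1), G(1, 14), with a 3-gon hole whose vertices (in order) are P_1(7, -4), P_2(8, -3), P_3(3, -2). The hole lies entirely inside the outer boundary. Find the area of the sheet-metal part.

Outer boundary:
Σ = (-153) + (-168) + (8) + (-144) + (39) + (29) + (-120) = -509
Area = |Σ|/2 = 254.5.
Hole:
Apply the shoelace (surveyor's) formula: 2A = Σ (x_i·y_{i+1} − x_{i+1}·y_i), indices taken mod 3.
Cross-terms: 11, -7, 2  ⇒  Σ = 6
Area = |Σ|/2 = 3.
Net area = 254.5 − 3 = 251.5.

251.5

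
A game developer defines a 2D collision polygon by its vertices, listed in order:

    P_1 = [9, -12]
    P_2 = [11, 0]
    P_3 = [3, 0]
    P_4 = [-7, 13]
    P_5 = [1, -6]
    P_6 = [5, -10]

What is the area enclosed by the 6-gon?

125

Apply the shoelace (surveyor's) formula: 2A = Σ (x_i·y_{i+1} − x_{i+1}·y_i), indices taken mod 6.
Σ = (132) + (0) + (39) + (29) + (20) + (30) = 250
Area = |Σ|/2 = 125.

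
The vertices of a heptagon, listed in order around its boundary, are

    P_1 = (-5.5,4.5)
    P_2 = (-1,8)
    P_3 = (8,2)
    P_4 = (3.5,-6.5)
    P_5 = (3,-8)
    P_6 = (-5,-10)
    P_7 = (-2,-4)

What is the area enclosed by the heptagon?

Apply the surveyor's formula: 2A = Σ (x_i·y_{i+1} − x_{i+1}·y_i), indices taken mod 7.
Cross-terms: -39.5, -66, -59, -8.5, -70, 0, -31  ⇒  Σ = -274
Area = |Σ|/2 = 137.

137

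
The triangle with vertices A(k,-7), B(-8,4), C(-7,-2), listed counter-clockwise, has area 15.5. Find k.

-1

Write out the shoelace sum; only the two edges meeting at A involve k:
2·Area = [((-7)·(-7) − k·(-2)) + (k·4 − (-8)·(-7))] + 44
       = 6·k + 37 = 31
⇒ k = -1.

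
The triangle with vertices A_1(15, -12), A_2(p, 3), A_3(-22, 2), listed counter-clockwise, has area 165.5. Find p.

Write out the shoelace sum; only the two edges meeting at A_2 involve p:
2·Area = [(15·3 − p·(-12)) + (p·2 − (-22)·3)] + 234
       = 14·p + 345 = 331
⇒ p = -1.

-1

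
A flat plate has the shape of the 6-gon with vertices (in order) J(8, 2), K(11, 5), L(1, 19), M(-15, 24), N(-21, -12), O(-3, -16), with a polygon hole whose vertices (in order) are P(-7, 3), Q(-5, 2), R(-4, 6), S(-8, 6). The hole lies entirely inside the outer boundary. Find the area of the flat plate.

808

Outer boundary:
Σ = (18) + (204) + (309) + (684) + (300) + (122) = 1637
Area = |Σ|/2 = 818.5.
Hole:
Apply the shoelace formula: 2A = Σ (x_i·y_{i+1} − x_{i+1}·y_i), indices taken mod 4.
Cross-terms: 1, -22, 24, 18  ⇒  Σ = 21
Area = |Σ|/2 = 10.5.
Net area = 818.5 − 10.5 = 808.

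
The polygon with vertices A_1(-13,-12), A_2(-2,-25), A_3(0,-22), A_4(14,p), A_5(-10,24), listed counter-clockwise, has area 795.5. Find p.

Write out the shoelace sum; only the two edges meeting at A_4 involve p:
2·Area = [(0·p − 14·(-22)) + (14·24 − (-10)·p)] + 777
       = 10·p + 1421 = 1591
⇒ p = 17.

17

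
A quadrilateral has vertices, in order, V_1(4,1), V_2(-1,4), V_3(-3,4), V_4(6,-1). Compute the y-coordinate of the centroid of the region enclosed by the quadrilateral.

43/21

Apply the shoelace (surveyor's) formula. First the cross-terms c_i = x_i·y_{i+1} − x_{i+1}·y_i:
  17, 8, -21, 10  ⇒  2A = 14, A = 7.
Then Σ (y_i + y_{i+1})·c_i = 86, so ȳ = 86 / (6·7) = 43/21.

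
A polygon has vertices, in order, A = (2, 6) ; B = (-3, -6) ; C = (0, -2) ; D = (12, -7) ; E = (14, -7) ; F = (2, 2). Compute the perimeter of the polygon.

52

|AB| = √((-5)² + (-12)²) = √169 = 13
|BC| = √((3)² + (4)²) = √25 = 5
|CD| = √((12)² + (-5)²) = √169 = 13
|DE| = √((2)² + (0)²) = √4 = 2
|EF| = √((-12)² + (9)²) = √225 = 15
|FA| = √((0)² + (4)²) = √16 = 4
Perimeter = 13 + 5 + 13 + 2 + 15 + 4 = 52.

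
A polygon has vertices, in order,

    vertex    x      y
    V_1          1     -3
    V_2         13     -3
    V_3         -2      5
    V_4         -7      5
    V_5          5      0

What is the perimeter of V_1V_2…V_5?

|V_1V_2| = √((12)² + (0)²) = √144 = 12
|V_2V_3| = √((-15)² + (8)²) = √289 = 17
|V_3V_4| = √((-5)² + (0)²) = √25 = 5
|V_4V_5| = √((12)² + (-5)²) = √169 = 13
|V_5V_1| = √((-4)² + (-3)²) = √25 = 5
Perimeter = 12 + 17 + 5 + 13 + 5 = 52.

52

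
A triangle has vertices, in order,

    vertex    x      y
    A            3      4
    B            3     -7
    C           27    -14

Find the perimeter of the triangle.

66

|AB| = √((0)² + (-11)²) = √121 = 11
|BC| = √((24)² + (-7)²) = √625 = 25
|CA| = √((-24)² + (18)²) = √900 = 30
Perimeter = 11 + 25 + 30 = 66.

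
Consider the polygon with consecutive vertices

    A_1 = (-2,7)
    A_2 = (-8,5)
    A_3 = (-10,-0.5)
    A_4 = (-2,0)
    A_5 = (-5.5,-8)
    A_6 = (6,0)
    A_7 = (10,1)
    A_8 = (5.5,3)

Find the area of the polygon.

119

A_1→A_2: (-2)(5) − (-8)(7) = 46
A_2→A_3: (-8)(-0.5) − (-10)(5) = 54
A_3→A_4: (-10)(0) − (-2)(-0.5) = -1
A_4→A_5: (-2)(-8) − (-5.5)(0) = 16
A_5→A_6: (-5.5)(0) − (6)(-8) = 48
A_6→A_7: (6)(1) − (10)(0) = 6
A_7→A_8: (10)(3) − (5.5)(1) = 24.5
A_8→A_1: (5.5)(7) − (-2)(3) = 44.5
Σ = 238
Area = |Σ|/2 = 119.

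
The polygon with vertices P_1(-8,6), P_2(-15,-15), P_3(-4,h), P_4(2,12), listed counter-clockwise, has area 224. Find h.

Write out the shoelace sum; only the two edges meeting at P_3 involve h:
2·Area = [((-15)·h − (-4)·(-15)) + ((-4)·12 − 2·h)] + 318
       = -17·h + 210 = 448
⇒ h = -14.

-14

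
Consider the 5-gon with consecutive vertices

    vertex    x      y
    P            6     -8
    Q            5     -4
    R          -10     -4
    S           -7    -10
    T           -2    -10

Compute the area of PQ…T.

77

Apply the surveyor's formula: 2A = Σ (x_i·y_{i+1} − x_{i+1}·y_i), indices taken mod 5.
Σ = (16) + (-60) + (72) + (50) + (76) = 154
Area = |Σ|/2 = 77.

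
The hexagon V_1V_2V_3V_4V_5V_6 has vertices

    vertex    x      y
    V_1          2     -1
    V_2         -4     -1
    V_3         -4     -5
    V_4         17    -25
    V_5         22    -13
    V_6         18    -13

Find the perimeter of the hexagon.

76

|V_1V_2| = √((-6)² + (0)²) = √36 = 6
|V_2V_3| = √((0)² + (-4)²) = √16 = 4
|V_3V_4| = √((21)² + (-20)²) = √841 = 29
|V_4V_5| = √((5)² + (12)²) = √169 = 13
|V_5V_6| = √((-4)² + (0)²) = √16 = 4
|V_6V_1| = √((-16)² + (12)²) = √400 = 20
Perimeter = 6 + 4 + 29 + 13 + 4 + 20 = 76.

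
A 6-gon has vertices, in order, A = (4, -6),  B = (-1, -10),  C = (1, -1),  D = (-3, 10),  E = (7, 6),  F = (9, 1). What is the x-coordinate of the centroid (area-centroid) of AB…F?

Apply the shoelace formula. First the cross-terms c_i = x_i·y_{i+1} − x_{i+1}·y_i:
  -46, 11, 7, -88, -47, -58  ⇒  2A = -221, A = -110.5.
Then Σ (x_i + x_{i+1})·c_i = -2010, so x̄ = -2010 / (6·(-110.5)) = 670/221.

670/221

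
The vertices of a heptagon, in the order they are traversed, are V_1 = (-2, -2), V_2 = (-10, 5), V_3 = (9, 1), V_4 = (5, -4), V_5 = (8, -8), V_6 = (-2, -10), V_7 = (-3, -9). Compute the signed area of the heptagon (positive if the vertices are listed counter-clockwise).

V_1→V_2: (-2)(5) − (-10)(-2) = -30
V_2→V_3: (-10)(1) − (9)(5) = -55
V_3→V_4: (9)(-4) − (5)(1) = -41
V_4→V_5: (5)(-8) − (8)(-4) = -8
V_5→V_6: (8)(-10) − (-2)(-8) = -96
V_6→V_7: (-2)(-9) − (-3)(-10) = -12
V_7→V_1: (-3)(-2) − (-2)(-9) = -12
Σ = -254
Signed area = Σ/2 = -127 (negative ⇒ clockwise traversal).

-127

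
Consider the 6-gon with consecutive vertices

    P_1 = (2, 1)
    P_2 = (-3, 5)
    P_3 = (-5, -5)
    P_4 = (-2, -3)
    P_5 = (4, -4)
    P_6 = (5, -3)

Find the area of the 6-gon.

Apply the shoelace formula: 2A = Σ (x_i·y_{i+1} − x_{i+1}·y_i), indices taken mod 6.
Σ = (13) + (40) + (5) + (20) + (8) + (11) = 97
Area = |Σ|/2 = 48.5.

48.5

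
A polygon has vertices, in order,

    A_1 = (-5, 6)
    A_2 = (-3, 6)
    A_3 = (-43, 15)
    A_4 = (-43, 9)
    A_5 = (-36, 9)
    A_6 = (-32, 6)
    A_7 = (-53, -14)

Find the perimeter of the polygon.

|A_1A_2| = √((2)² + (0)²) = √4 = 2
|A_2A_3| = √((-40)² + (9)²) = √1681 = 41
|A_3A_4| = √((0)² + (-6)²) = √36 = 6
|A_4A_5| = √((7)² + (0)²) = √49 = 7
|A_5A_6| = √((4)² + (-3)²) = √25 = 5
|A_6A_7| = √((-21)² + (-20)²) = √841 = 29
|A_7A_1| = √((48)² + (20)²) = √2704 = 52
Perimeter = 2 + 41 + 6 + 7 + 5 + 29 + 52 = 142.

142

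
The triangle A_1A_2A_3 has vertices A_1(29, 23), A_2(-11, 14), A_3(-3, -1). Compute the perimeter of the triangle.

98

|A_1A_2| = √((-40)² + (-9)²) = √1681 = 41
|A_2A_3| = √((8)² + (-15)²) = √289 = 17
|A_3A_1| = √((32)² + (24)²) = √1600 = 40
Perimeter = 41 + 17 + 40 = 98.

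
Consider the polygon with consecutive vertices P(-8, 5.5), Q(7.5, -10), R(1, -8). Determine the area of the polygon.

34.875

Apply Gauss's area formula: 2A = Σ (x_i·y_{i+1} − x_{i+1}·y_i), indices taken mod 3.
Cross-terms: 38.75, -50, -58.5  ⇒  Σ = -69.75
Area = |Σ|/2 = 34.875.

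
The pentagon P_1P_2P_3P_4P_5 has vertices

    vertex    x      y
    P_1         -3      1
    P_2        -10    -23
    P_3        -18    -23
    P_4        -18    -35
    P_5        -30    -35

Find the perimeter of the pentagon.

102

|P_1P_2| = √((-7)² + (-24)²) = √625 = 25
|P_2P_3| = √((-8)² + (0)²) = √64 = 8
|P_3P_4| = √((0)² + (-12)²) = √144 = 12
|P_4P_5| = √((-12)² + (0)²) = √144 = 12
|P_5P_1| = √((27)² + (36)²) = √2025 = 45
Perimeter = 25 + 8 + 12 + 12 + 45 = 102.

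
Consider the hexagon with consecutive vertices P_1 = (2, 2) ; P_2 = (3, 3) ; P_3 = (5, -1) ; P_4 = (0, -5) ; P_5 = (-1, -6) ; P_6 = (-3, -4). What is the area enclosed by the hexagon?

P_1→P_2: (2)(3) − (3)(2) = 0
P_2→P_3: (3)(-1) − (5)(3) = -18
P_3→P_4: (5)(-5) − (0)(-1) = -25
P_4→P_5: (0)(-6) − (-1)(-5) = -5
P_5→P_6: (-1)(-4) − (-3)(-6) = -14
P_6→P_1: (-3)(2) − (2)(-4) = 2
Σ = -60
Area = |Σ|/2 = 30.

30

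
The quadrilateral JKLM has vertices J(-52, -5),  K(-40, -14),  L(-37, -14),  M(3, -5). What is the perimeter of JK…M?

|JK| = √((12)² + (-9)²) = √225 = 15
|KL| = √((3)² + (0)²) = √9 = 3
|LM| = √((40)² + (9)²) = √1681 = 41
|MJ| = √((-55)² + (0)²) = √3025 = 55
Perimeter = 15 + 3 + 41 + 55 = 114.

114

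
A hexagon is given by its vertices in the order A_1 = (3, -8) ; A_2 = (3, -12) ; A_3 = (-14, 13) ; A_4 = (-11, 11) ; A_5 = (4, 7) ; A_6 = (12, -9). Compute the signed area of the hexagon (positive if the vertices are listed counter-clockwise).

Apply the surveyor's formula: 2A = Σ (x_i·y_{i+1} − x_{i+1}·y_i), indices taken mod 6.
Cross-terms: -12, -129, -11, -121, -120, -69  ⇒  Σ = -462
Signed area = Σ/2 = -231 (negative ⇒ clockwise traversal).

-231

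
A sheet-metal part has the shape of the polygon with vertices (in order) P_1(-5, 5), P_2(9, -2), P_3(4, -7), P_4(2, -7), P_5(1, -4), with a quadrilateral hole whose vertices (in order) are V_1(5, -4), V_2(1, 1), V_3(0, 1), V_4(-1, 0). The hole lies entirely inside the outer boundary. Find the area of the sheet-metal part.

52.5

Outer boundary:
Cross-terms: -35, -55, -14, -1, -15  ⇒  Σ = -120
Area = |Σ|/2 = 60.
Hole:
V_1→V_2: (5)(1) − (1)(-4) = 9
V_2→V_3: (1)(1) − (0)(1) = 1
V_3→V_4: (0)(0) − (-1)(1) = 1
V_4→V_1: (-1)(-4) − (5)(0) = 4
Σ = 15
Area = |Σ|/2 = 7.5.
Net area = 60 − 7.5 = 52.5.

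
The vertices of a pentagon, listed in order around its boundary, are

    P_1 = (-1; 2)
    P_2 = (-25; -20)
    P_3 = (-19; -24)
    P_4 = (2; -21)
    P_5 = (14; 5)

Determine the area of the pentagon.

Σ = (70) + (220) + (447) + (304) + (33) = 1074
Area = |Σ|/2 = 537.

537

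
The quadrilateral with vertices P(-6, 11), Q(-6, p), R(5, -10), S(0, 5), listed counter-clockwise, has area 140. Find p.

-9

The doubled signed area Σ (x_i y_{i+1} − x_{i+1} y_i) is linear in p.
With p=0 it equals 181; the coefficient of p is -11 (from the two edges through Q).
So -11·p + 181 = 2·140 = 280 ⇒ p = -9.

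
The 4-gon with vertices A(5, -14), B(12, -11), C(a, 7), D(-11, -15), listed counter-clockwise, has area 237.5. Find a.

7

Write out the shoelace sum; only the two edges meeting at C involve a:
2·Area = [(12·7 − a·(-11)) + (a·(-15) − (-11)·7)] + 342
       = -4·a + 503 = 475
⇒ a = 7.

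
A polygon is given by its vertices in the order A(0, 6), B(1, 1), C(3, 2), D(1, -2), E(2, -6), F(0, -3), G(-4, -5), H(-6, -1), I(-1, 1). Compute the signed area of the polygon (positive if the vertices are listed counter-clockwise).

-37

Σ = (-6) + (-1) + (-8) + (-2) + (-6) + (-12) + (-26) + (-7) + (-6) = -74
Signed area = Σ/2 = -37 (negative ⇒ clockwise traversal).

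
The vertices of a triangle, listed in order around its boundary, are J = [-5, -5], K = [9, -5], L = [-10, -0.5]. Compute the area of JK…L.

Apply the shoelace formula: 2A = Σ (x_i·y_{i+1} − x_{i+1}·y_i), indices taken mod 3.
J→K: (-5)(-5) − (9)(-5) = 70
K→L: (9)(-0.5) − (-10)(-5) = -54.5
L→J: (-10)(-5) − (-5)(-0.5) = 47.5
Σ = 63
Area = |Σ|/2 = 31.5.

31.5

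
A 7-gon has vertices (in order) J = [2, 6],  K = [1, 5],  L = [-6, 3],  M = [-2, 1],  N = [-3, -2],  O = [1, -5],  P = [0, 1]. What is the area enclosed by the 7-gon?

30

J→K: (2)(5) − (1)(6) = 4
K→L: (1)(3) − (-6)(5) = 33
L→M: (-6)(1) − (-2)(3) = 0
M→N: (-2)(-2) − (-3)(1) = 7
N→O: (-3)(-5) − (1)(-2) = 17
O→P: (1)(1) − (0)(-5) = 1
P→J: (0)(6) − (2)(1) = -2
Σ = 60
Area = |Σ|/2 = 30.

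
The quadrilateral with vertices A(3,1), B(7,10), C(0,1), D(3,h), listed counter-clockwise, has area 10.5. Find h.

3

The doubled signed area Σ (x_i y_{i+1} − x_{i+1} y_i) is linear in h.
With h=0 it equals 30; the coefficient of h is -3 (from the two edges through D).
So -3·h + 30 = 2·10.5 = 21 ⇒ h = 3.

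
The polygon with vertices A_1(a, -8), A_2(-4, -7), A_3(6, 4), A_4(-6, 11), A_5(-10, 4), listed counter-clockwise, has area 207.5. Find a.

The doubled signed area Σ (x_i y_{i+1} − x_{i+1} y_i) is linear in a.
With a=0 it equals 250; the coefficient of a is -11 (from the two edges through A_1).
So -11·a + 250 = 2·207.5 = 415 ⇒ a = -15.

-15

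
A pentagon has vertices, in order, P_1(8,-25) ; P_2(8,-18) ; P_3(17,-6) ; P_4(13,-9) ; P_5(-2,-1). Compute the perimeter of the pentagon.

70

|P_1P_2| = √((0)² + (7)²) = √49 = 7
|P_2P_3| = √((9)² + (12)²) = √225 = 15
|P_3P_4| = √((-4)² + (-3)²) = √25 = 5
|P_4P_5| = √((-15)² + (8)²) = √289 = 17
|P_5P_1| = √((10)² + (-24)²) = √676 = 26
Perimeter = 7 + 15 + 5 + 17 + 26 = 70.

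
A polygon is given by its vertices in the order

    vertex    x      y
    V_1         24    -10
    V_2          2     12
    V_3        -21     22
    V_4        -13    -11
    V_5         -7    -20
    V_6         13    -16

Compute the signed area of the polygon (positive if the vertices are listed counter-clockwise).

Apply Gauss's area formula: 2A = Σ (x_i·y_{i+1} − x_{i+1}·y_i), indices taken mod 6.
Σ = (308) + (296) + (517) + (183) + (372) + (254) = 1930
Signed area = Σ/2 = 965 (positive ⇒ counter-clockwise traversal).

965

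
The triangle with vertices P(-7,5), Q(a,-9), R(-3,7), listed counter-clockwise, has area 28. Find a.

Write out the shoelace sum; only the two edges meeting at Q involve a:
2·Area = [((-7)·(-9) − a·5) + (a·7 − (-3)·(-9))] + 34
       = 2·a + 70 = 56
⇒ a = -7.

-7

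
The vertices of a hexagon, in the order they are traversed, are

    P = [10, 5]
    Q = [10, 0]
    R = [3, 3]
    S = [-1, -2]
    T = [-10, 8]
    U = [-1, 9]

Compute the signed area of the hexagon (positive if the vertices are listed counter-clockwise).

Apply Gauss's area formula: 2A = Σ (x_i·y_{i+1} − x_{i+1}·y_i), indices taken mod 6.
Cross-terms: -50, 30, -3, -28, -82, -95  ⇒  Σ = -228
Signed area = Σ/2 = -114 (negative ⇒ clockwise traversal).

-114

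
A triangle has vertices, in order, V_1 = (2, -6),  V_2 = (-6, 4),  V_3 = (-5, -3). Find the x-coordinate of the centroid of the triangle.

Apply the shoelace (surveyor's) formula. First the cross-terms c_i = x_i·y_{i+1} − x_{i+1}·y_i:
  -28, 38, 36  ⇒  2A = 46, A = 23.
Then Σ (x_i + x_{i+1})·c_i = -414, so x̄ = -414 / (6·23) = -3.

-3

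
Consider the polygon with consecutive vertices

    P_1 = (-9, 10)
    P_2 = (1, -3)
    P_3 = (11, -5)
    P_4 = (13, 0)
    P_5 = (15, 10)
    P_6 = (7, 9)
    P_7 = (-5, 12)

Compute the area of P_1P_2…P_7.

Apply Gauss's area formula: 2A = Σ (x_i·y_{i+1} − x_{i+1}·y_i), indices taken mod 7.
Cross-terms: 17, 28, 65, 130, 65, 129, 58  ⇒  Σ = 492
Area = |Σ|/2 = 246.

246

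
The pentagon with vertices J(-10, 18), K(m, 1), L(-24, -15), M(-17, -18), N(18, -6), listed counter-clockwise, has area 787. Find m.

-21

The doubled signed area Σ (x_i y_{i+1} − x_{i+1} y_i) is linear in m.
With m=0 it equals 881; the coefficient of m is -33 (from the two edges through K).
So -33·m + 881 = 2·787 = 1574 ⇒ m = -21.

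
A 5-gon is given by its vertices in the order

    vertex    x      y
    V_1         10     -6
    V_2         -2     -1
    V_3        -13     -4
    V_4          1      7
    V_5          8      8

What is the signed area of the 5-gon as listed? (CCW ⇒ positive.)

V_1→V_2: (10)(-1) − (-2)(-6) = -22
V_2→V_3: (-2)(-4) − (-13)(-1) = -5
V_3→V_4: (-13)(7) − (1)(-4) = -87
V_4→V_5: (1)(8) − (8)(7) = -48
V_5→V_1: (8)(-6) − (10)(8) = -128
Σ = -290
Signed area = Σ/2 = -145 (negative ⇒ clockwise traversal).

-145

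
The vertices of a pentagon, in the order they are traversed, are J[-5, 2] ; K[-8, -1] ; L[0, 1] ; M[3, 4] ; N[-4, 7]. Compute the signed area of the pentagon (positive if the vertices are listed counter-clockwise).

Apply the shoelace formula: 2A = Σ (x_i·y_{i+1} − x_{i+1}·y_i), indices taken mod 5.
Σ = (21) + (-8) + (-3) + (37) + (27) = 74
Signed area = Σ/2 = 37 (positive ⇒ counter-clockwise traversal).

37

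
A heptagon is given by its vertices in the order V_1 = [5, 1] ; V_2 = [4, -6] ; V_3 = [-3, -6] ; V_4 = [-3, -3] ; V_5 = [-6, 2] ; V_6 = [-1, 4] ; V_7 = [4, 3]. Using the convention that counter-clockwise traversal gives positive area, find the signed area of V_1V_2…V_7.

Apply the shoelace (surveyor's) formula: 2A = Σ (x_i·y_{i+1} − x_{i+1}·y_i), indices taken mod 7.
V_1→V_2: (5)(-6) − (4)(1) = -34
V_2→V_3: (4)(-6) − (-3)(-6) = -42
V_3→V_4: (-3)(-3) − (-3)(-6) = -9
V_4→V_5: (-3)(2) − (-6)(-3) = -24
V_5→V_6: (-6)(4) − (-1)(2) = -22
V_6→V_7: (-1)(3) − (4)(4) = -19
V_7→V_1: (4)(1) − (5)(3) = -11
Σ = -161
Signed area = Σ/2 = -80.5 (negative ⇒ clockwise traversal).

-80.5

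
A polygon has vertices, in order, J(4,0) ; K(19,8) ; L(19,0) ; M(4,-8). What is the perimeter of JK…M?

|JK| = √((15)² + (8)²) = √289 = 17
|KL| = √((0)² + (-8)²) = √64 = 8
|LM| = √((-15)² + (-8)²) = √289 = 17
|MJ| = √((0)² + (8)²) = √64 = 8
Perimeter = 17 + 8 + 17 + 8 = 50.

50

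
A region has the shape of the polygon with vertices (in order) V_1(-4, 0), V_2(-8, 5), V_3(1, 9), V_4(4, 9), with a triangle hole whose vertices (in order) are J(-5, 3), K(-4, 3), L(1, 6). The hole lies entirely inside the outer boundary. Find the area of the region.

Outer boundary:
Cross-terms: -20, -77, -27, 36  ⇒  Σ = -88
Area = |Σ|/2 = 44.
Hole:
J→K: (-5)(3) − (-4)(3) = -3
K→L: (-4)(6) − (1)(3) = -27
L→J: (1)(3) − (-5)(6) = 33
Σ = 3
Area = |Σ|/2 = 1.5.
Net area = 44 − 1.5 = 42.5.

42.5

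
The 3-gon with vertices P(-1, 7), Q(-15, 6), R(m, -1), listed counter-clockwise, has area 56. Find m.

The doubled signed area Σ (x_i y_{i+1} − x_{i+1} y_i) is linear in m.
With m=0 it equals 113; the coefficient of m is 1 (from the two edges through R).
So 1·m + 113 = 2·56 = 112 ⇒ m = -1.

-1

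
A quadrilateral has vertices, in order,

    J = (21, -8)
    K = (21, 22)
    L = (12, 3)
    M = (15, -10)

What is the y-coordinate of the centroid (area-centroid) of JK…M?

185/59

Apply the shoelace (surveyor's) formula. First the cross-terms c_i = x_i·y_{i+1} − x_{i+1}·y_i:
  630, -201, -165, 90  ⇒  2A = 354, A = 177.
Then Σ (y_i + y_{i+1})·c_i = 3330, so ȳ = 3330 / (6·177) = 185/59.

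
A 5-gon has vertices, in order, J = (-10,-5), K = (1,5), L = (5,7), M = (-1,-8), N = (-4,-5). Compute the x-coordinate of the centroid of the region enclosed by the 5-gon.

-80/51

Apply Gauss's area formula. First the cross-terms c_i = x_i·y_{i+1} − x_{i+1}·y_i:
  -45, -18, -33, -27, -30  ⇒  2A = -153, A = -76.5.
Then Σ (x_i + x_{i+1})·c_i = 720, so x̄ = 720 / (6·(-76.5)) = -80/51.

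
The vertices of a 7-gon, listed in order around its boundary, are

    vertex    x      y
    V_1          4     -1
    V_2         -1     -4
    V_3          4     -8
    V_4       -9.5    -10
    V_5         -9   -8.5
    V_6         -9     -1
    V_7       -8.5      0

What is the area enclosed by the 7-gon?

Σ = (-17) + (24) + (-116) + (-9.25) + (-67.5) + (-8.5) + (8.5) = -185.75
Area = |Σ|/2 = 92.875.

92.875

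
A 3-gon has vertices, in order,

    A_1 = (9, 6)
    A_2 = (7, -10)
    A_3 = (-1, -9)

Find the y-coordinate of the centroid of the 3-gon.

-13/3

Apply the shoelace (surveyor's) formula. First the cross-terms c_i = x_i·y_{i+1} − x_{i+1}·y_i:
  -132, -73, 75  ⇒  2A = -130, A = -65.
Then Σ (y_i + y_{i+1})·c_i = 1690, so ȳ = 1690 / (6·(-65)) = -13/3.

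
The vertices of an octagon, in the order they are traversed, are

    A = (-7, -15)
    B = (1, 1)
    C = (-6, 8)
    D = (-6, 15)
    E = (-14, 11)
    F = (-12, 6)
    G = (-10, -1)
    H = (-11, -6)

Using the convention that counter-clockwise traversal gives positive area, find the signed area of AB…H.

208

Apply Gauss's area formula: 2A = Σ (x_i·y_{i+1} − x_{i+1}·y_i), indices taken mod 8.
Cross-terms: 8, 14, -42, 144, 48, 72, 49, 123  ⇒  Σ = 416
Signed area = Σ/2 = 208 (positive ⇒ counter-clockwise traversal).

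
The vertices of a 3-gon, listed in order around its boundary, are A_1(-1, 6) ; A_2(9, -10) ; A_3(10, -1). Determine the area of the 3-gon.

Apply the shoelace (surveyor's) formula: 2A = Σ (x_i·y_{i+1} − x_{i+1}·y_i), indices taken mod 3.
Σ = (-44) + (91) + (59) = 106
Area = |Σ|/2 = 53.

53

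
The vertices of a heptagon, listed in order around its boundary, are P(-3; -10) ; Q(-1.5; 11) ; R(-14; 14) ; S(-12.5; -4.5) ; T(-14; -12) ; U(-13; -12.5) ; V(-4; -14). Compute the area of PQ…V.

279.5

Apply Gauss's area formula: 2A = Σ (x_i·y_{i+1} − x_{i+1}·y_i), indices taken mod 7.
P→Q: (-3)(11) − (-1.5)(-10) = -48
Q→R: (-1.5)(14) − (-14)(11) = 133
R→S: (-14)(-4.5) − (-12.5)(14) = 238
S→T: (-12.5)(-12) − (-14)(-4.5) = 87
T→U: (-14)(-12.5) − (-13)(-12) = 19
U→V: (-13)(-14) − (-4)(-12.5) = 132
V→P: (-4)(-10) − (-3)(-14) = -2
Σ = 559
Area = |Σ|/2 = 279.5.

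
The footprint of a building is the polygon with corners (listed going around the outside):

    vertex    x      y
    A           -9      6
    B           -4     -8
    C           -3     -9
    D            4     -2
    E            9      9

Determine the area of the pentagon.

169.5

Apply the surveyor's formula: 2A = Σ (x_i·y_{i+1} − x_{i+1}·y_i), indices taken mod 5.
Σ = (96) + (12) + (42) + (54) + (135) = 339
Area = |Σ|/2 = 169.5.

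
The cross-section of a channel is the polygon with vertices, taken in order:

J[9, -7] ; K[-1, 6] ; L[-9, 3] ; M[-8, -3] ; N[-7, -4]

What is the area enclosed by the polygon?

Apply the shoelace formula: 2A = Σ (x_i·y_{i+1} − x_{i+1}·y_i), indices taken mod 5.
Σ = (47) + (51) + (51) + (11) + (85) = 245
Area = |Σ|/2 = 122.5.

122.5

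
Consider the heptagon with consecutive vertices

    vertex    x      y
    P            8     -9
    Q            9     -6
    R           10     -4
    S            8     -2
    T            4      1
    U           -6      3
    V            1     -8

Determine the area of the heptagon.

101.5

Apply the shoelace (surveyor's) formula: 2A = Σ (x_i·y_{i+1} − x_{i+1}·y_i), indices taken mod 7.
Cross-terms: 33, 24, 12, 16, 18, 45, 55  ⇒  Σ = 203
Area = |Σ|/2 = 101.5.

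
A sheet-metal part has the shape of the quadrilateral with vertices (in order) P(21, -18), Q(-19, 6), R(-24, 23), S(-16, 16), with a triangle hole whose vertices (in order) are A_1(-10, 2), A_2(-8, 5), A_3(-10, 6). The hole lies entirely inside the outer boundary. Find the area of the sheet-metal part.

Outer boundary:
P→Q: (21)(6) − (-19)(-18) = -216
Q→R: (-19)(23) − (-24)(6) = -293
R→S: (-24)(16) − (-16)(23) = -16
S→P: (-16)(-18) − (21)(16) = -48
Σ = -573
Area = |Σ|/2 = 286.5.
Hole:
Σ = (-34) + (2) + (40) = 8
Area = |Σ|/2 = 4.
Net area = 286.5 − 4 = 282.5.

282.5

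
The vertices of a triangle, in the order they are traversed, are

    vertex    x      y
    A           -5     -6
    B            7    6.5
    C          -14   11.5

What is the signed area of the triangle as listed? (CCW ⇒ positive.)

161.25

Apply Gauss's area formula: 2A = Σ (x_i·y_{i+1} − x_{i+1}·y_i), indices taken mod 3.
Σ = (9.5) + (171.5) + (141.5) = 322.5
Signed area = Σ/2 = 161.25 (positive ⇒ counter-clockwise traversal).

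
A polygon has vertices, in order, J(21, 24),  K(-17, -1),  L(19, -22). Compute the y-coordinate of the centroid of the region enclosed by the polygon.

Apply the shoelace (surveyor's) formula. First the cross-terms c_i = x_i·y_{i+1} − x_{i+1}·y_i:
  387, 393, 918  ⇒  2A = 1698, A = 849.
Then Σ (y_i + y_{i+1})·c_i = 1698, so ȳ = 1698 / (6·849) = 1/3.

1/3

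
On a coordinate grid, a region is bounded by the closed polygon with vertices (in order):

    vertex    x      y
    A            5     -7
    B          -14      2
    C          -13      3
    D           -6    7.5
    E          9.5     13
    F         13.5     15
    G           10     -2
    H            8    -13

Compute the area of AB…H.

323.875

Apply the surveyor's formula: 2A = Σ (x_i·y_{i+1} − x_{i+1}·y_i), indices taken mod 8.
Σ = (-88) + (-16) + (-79.5) + (-149.25) + (-33) + (-177) + (-114) + (9) = -647.75
Area = |Σ|/2 = 323.875.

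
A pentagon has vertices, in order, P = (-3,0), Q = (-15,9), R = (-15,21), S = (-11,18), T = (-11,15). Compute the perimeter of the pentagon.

|PQ| = √((-12)² + (9)²) = √225 = 15
|QR| = √((0)² + (12)²) = √144 = 12
|RS| = √((4)² + (-3)²) = √25 = 5
|ST| = √((0)² + (-3)²) = √9 = 3
|TP| = √((8)² + (-15)²) = √289 = 17
Perimeter = 15 + 12 + 5 + 3 + 17 = 52.

52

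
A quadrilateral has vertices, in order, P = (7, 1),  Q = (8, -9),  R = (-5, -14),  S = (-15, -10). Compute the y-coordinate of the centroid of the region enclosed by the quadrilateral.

Apply the shoelace formula. First the cross-terms c_i = x_i·y_{i+1} − x_{i+1}·y_i:
  -71, -157, -160, 55  ⇒  2A = -333, A = -166.5.
Then Σ (y_i + y_{i+1})·c_i = 7524, so ȳ = 7524 / (6·(-166.5)) = -836/111.

-836/111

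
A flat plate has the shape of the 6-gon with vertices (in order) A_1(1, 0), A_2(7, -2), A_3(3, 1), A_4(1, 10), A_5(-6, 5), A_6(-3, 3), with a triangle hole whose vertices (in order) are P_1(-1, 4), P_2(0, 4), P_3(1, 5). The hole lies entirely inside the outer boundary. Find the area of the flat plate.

49

Outer boundary:
Cross-terms: -2, 13, 29, 65, -3, -3  ⇒  Σ = 99
Area = |Σ|/2 = 49.5.
Hole:
Apply the shoelace formula: 2A = Σ (x_i·y_{i+1} − x_{i+1}·y_i), indices taken mod 3.
P_1→P_2: (-1)(4) − (0)(4) = -4
P_2→P_3: (0)(5) − (1)(4) = -4
P_3→P_1: (1)(4) − (-1)(5) = 9
Σ = 1
Area = |Σ|/2 = 0.5.
Net area = 49.5 − 0.5 = 49.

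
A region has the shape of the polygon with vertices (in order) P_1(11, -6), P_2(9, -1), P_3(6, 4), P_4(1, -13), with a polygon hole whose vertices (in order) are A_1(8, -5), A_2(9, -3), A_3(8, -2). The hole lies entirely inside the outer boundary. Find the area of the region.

68.5

Outer boundary:
Apply the shoelace formula: 2A = Σ (x_i·y_{i+1} − x_{i+1}·y_i), indices taken mod 4.
P_1→P_2: (11)(-1) − (9)(-6) = 43
P_2→P_3: (9)(4) − (6)(-1) = 42
P_3→P_4: (6)(-13) − (1)(4) = -82
P_4→P_1: (1)(-6) − (11)(-13) = 137
Σ = 140
Area = |Σ|/2 = 70.
Hole:
Apply the shoelace (surveyor's) formula: 2A = Σ (x_i·y_{i+1} − x_{i+1}·y_i), indices taken mod 3.
A_1→A_2: (8)(-3) − (9)(-5) = 21
A_2→A_3: (9)(-2) − (8)(-3) = 6
A_3→A_1: (8)(-5) − (8)(-2) = -24
Σ = 3
Area = |Σ|/2 = 1.5.
Net area = 70 − 1.5 = 68.5.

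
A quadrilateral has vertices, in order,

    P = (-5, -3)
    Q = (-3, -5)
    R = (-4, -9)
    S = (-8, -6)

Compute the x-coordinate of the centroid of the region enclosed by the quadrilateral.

-159/31

Apply the shoelace formula. First the cross-terms c_i = x_i·y_{i+1} − x_{i+1}·y_i:
  16, 7, -48, -6  ⇒  2A = -31, A = -15.5.
Then Σ (x_i + x_{i+1})·c_i = 477, so x̄ = 477 / (6·(-15.5)) = -159/31.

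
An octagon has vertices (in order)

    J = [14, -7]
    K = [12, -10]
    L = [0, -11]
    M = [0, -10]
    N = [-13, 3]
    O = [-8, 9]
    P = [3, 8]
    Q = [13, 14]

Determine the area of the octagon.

Apply the shoelace formula: 2A = Σ (x_i·y_{i+1} − x_{i+1}·y_i), indices taken mod 8.
Σ = (-56) + (-132) + (0) + (-130) + (-93) + (-91) + (-62) + (-287) = -851
Area = |Σ|/2 = 425.5.

425.5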